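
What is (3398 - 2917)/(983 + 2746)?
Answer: 481/3729 ≈ 0.12899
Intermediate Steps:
(3398 - 2917)/(983 + 2746) = 481/3729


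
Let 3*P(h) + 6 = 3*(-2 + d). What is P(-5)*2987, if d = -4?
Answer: -23896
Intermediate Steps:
P(h) = -8 (P(h) = -2 + (3*(-2 - 4))/3 = -2 + (3*(-6))/3 = -2 + (⅓)*(-18) = -2 - 6 = -8)
P(-5)*2987 = -8*2987 = -23896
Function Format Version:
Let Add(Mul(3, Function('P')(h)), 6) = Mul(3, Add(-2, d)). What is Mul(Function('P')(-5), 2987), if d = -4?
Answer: -23896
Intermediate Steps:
Function('P')(h) = -8 (Function('P')(h) = Add(-2, Mul(Rational(1, 3), Mul(3, Add(-2, -4)))) = Add(-2, Mul(Rational(1, 3), Mul(3, -6))) = Add(-2, Mul(Rational(1, 3), -18)) = Add(-2, -6) = -8)
Mul(Function('P')(-5), 2987) = Mul(-8, 2987) = -23896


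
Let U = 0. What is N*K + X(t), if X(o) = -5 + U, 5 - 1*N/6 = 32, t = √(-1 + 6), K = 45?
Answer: -7295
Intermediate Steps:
t = √5 ≈ 2.2361
N = -162 (N = 30 - 6*32 = 30 - 192 = -162)
X(o) = -5 (X(o) = -5 + 0 = -5)
N*K + X(t) = -162*45 - 5 = -7290 - 5 = -7295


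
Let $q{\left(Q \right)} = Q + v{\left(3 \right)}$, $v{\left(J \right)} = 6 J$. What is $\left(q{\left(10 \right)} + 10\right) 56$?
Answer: $2128$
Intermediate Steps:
$q{\left(Q \right)} = 18 + Q$ ($q{\left(Q \right)} = Q + 6 \cdot 3 = Q + 18 = 18 + Q$)
$\left(q{\left(10 \right)} + 10\right) 56 = \left(\left(18 + 10\right) + 10\right) 56 = \left(28 + 10\right) 56 = 38 \cdot 56 = 2128$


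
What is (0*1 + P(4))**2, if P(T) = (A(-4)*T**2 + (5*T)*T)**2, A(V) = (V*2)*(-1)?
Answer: 1871773696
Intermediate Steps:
A(V) = -2*V (A(V) = (2*V)*(-1) = -2*V)
P(T) = 169*T**4 (P(T) = ((-2*(-4))*T**2 + (5*T)*T)**2 = (8*T**2 + 5*T**2)**2 = (13*T**2)**2 = 169*T**4)
(0*1 + P(4))**2 = (0*1 + 169*4**4)**2 = (0 + 169*256)**2 = (0 + 43264)**2 = 43264**2 = 1871773696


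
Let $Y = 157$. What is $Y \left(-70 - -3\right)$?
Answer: $-10519$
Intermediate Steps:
$Y \left(-70 - -3\right) = 157 \left(-70 - -3\right) = 157 \left(-70 + \left(-29 + 32\right)\right) = 157 \left(-70 + 3\right) = 157 \left(-67\right) = -10519$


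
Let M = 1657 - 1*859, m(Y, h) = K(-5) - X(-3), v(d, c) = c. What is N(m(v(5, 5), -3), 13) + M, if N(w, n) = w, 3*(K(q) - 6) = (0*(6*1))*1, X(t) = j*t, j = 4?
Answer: 816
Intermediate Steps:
X(t) = 4*t
K(q) = 6 (K(q) = 6 + ((0*(6*1))*1)/3 = 6 + ((0*6)*1)/3 = 6 + (0*1)/3 = 6 + (1/3)*0 = 6 + 0 = 6)
m(Y, h) = 18 (m(Y, h) = 6 - 4*(-3) = 6 - 1*(-12) = 6 + 12 = 18)
M = 798 (M = 1657 - 859 = 798)
N(m(v(5, 5), -3), 13) + M = 18 + 798 = 816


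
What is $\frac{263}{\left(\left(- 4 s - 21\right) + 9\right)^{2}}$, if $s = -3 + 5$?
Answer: $\frac{263}{400} \approx 0.6575$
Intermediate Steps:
$s = 2$
$\frac{263}{\left(\left(- 4 s - 21\right) + 9\right)^{2}} = \frac{263}{\left(\left(\left(-4\right) 2 - 21\right) + 9\right)^{2}} = \frac{263}{\left(\left(-8 - 21\right) + 9\right)^{2}} = \frac{263}{\left(-29 + 9\right)^{2}} = \frac{263}{\left(-20\right)^{2}} = \frac{263}{400}$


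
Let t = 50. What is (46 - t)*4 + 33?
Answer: 17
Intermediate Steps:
(46 - t)*4 + 33 = (46 - 1*50)*4 + 33 = (46 - 50)*4 + 33 = -4*4 + 33 = -16 + 33 = 17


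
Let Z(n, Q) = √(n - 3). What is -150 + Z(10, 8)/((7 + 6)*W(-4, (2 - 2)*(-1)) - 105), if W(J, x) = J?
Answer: -150 - √7/157 ≈ -150.02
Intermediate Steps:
Z(n, Q) = √(-3 + n)
-150 + Z(10, 8)/((7 + 6)*W(-4, (2 - 2)*(-1)) - 105) = -150 + √(-3 + 10)/((7 + 6)*(-4) - 105) = -150 + √7/(13*(-4) - 105) = -150 + √7/(-52 - 105) = -150 + √7/(-157) = -150 + √7*(-1/157) = -150 - √7/157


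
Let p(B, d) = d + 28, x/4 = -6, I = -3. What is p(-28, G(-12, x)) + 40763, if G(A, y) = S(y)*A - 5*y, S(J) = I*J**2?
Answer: 61647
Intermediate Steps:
S(J) = -3*J**2
x = -24 (x = 4*(-6) = -24)
G(A, y) = -5*y - 3*A*y**2 (G(A, y) = (-3*y**2)*A - 5*y = -3*A*y**2 - 5*y = -5*y - 3*A*y**2)
p(B, d) = 28 + d
p(-28, G(-12, x)) + 40763 = (28 - 24*(-5 - 3*(-12)*(-24))) + 40763 = (28 - 24*(-5 - 864)) + 40763 = (28 - 24*(-869)) + 40763 = (28 + 20856) + 40763 = 20884 + 40763 = 61647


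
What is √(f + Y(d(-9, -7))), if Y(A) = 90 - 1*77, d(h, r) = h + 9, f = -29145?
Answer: 2*I*√7283 ≈ 170.68*I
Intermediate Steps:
d(h, r) = 9 + h
Y(A) = 13 (Y(A) = 90 - 77 = 13)
√(f + Y(d(-9, -7))) = √(-29145 + 13) = √(-29132) = 2*I*√7283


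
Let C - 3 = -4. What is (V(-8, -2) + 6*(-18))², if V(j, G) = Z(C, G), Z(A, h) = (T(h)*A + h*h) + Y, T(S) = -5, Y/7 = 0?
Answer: 9801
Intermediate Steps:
C = -1 (C = 3 - 4 = -1)
Y = 0 (Y = 7*0 = 0)
Z(A, h) = h² - 5*A (Z(A, h) = (-5*A + h*h) + 0 = (-5*A + h²) + 0 = (h² - 5*A) + 0 = h² - 5*A)
V(j, G) = 5 + G² (V(j, G) = G² - 5*(-1) = G² + 5 = 5 + G²)
(V(-8, -2) + 6*(-18))² = ((5 + (-2)²) + 6*(-18))² = ((5 + 4) - 108)² = (9 - 108)² = (-99)² = 9801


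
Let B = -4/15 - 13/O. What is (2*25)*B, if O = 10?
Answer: -235/3 ≈ -78.333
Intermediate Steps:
B = -47/30 (B = -4/15 - 13/10 = -47/30 ≈ -1.5667)
(2*25)*B = (2*25)*(-47/30) = 50*(-47/30) = -235/3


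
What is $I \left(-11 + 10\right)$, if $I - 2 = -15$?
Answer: $13$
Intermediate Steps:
$I = -13$ ($I = 2 - 15 = -13$)
$I \left(-11 + 10\right) = - 13 \left(-11 + 10\right) = \left(-13\right) \left(-1\right) = 13$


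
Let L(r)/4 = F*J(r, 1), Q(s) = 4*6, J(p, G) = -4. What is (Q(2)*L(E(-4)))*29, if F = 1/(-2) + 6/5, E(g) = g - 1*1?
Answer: -38976/5 ≈ -7795.2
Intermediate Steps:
Q(s) = 24
E(g) = -1 + g (E(g) = g - 1 = -1 + g)
F = 7/10 (F = 1*(-½) + 6*(⅕) = -½ + 6/5 = 7/10 ≈ 0.70000)
L(r) = -56/5 (L(r) = 4*((7/10)*(-4)) = 4*(-14/5) = -56/5)
(Q(2)*L(E(-4)))*29 = (24*(-56/5))*29 = -1344/5*29 = -38976/5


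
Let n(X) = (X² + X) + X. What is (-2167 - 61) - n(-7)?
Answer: -2263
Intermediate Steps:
n(X) = X² + 2*X (n(X) = (X + X²) + X = X² + 2*X)
(-2167 - 61) - n(-7) = (-2167 - 61) - (-7)*(2 - 7) = -2228 - (-7)*(-5) = -2228 - 1*35 = -2228 - 35 = -2263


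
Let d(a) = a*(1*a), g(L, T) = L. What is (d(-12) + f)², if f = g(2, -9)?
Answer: 21316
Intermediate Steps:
d(a) = a² (d(a) = a*a = a²)
f = 2
(d(-12) + f)² = ((-12)² + 2)² = (144 + 2)² = 146² = 21316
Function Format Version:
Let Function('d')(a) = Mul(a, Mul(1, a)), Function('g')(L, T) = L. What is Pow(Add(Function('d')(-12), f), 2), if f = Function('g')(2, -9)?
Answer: 21316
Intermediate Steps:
Function('d')(a) = Pow(a, 2) (Function('d')(a) = Mul(a, a) = Pow(a, 2))
f = 2
Pow(Add(Function('d')(-12), f), 2) = Pow(Add(Pow(-12, 2), 2), 2) = Pow(Add(144, 2), 2) = Pow(146, 2) = 21316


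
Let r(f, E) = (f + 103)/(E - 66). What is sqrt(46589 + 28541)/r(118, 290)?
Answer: 224*sqrt(75130)/221 ≈ 277.82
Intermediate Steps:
r(f, E) = (103 + f)/(-66 + E)
sqrt(46589 + 28541)/r(118, 290) = sqrt(46589 + 28541)/(((103 + 118)/(-66 + 290))) = sqrt(75130)/((221/224)) = sqrt(75130)/(((1/224)*221)) = sqrt(75130)/(221/224) = sqrt(75130)*(224/221) = 224*sqrt(75130)/221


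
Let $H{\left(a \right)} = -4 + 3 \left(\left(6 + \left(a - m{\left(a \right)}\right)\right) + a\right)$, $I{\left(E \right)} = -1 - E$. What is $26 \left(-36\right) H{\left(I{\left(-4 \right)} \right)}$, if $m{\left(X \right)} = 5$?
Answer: $-15912$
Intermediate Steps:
$H{\left(a \right)} = -1 + 6 a$ ($H{\left(a \right)} = -4 + 3 \left(\left(6 + \left(a - 5\right)\right) + a\right) = -4 + 3 \left(\left(6 + \left(-5 + a\right)\right) + a\right) = -4 + 3 \left(\left(1 + a\right) + a\right) = -4 + 3 \left(1 + 2 a\right) = -4 + \left(3 + 6 a\right) = -1 + 6 a$)
$26 \left(-36\right) H{\left(I{\left(-4 \right)} \right)} = 26 \left(-36\right) \left(-1 + 6 \left(-1 - -4\right)\right) = - 936 \left(-1 + 6 \left(-1 + 4\right)\right) = - 936 \left(-1 + 6 \cdot 3\right) = - 936 \left(-1 + 18\right) = \left(-936\right) 17 = -15912$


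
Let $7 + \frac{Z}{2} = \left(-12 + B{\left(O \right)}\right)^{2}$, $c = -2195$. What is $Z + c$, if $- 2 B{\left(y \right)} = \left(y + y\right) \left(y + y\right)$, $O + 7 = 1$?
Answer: $11903$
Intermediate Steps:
$O = -6$ ($O = -7 + 1 = -6$)
$B{\left(y \right)} = - 2 y^{2}$ ($B{\left(y \right)} = - \frac{\left(y + y\right) \left(y + y\right)}{2} = - \frac{2 y 2 y}{2} = - \frac{4 y^{2}}{2} = - 2 y^{2}$)
$Z = 14098$ ($Z = -14 + 2 \left(-12 - 2 \left(-6\right)^{2}\right)^{2} = -14 + 2 \left(-12 - 72\right)^{2} = -14 + 2 \left(-84\right)^{2} = -14 + 2 \cdot 7056 = -14 + 14112 = 14098$)
$Z + c = 14098 - 2195 = 11903$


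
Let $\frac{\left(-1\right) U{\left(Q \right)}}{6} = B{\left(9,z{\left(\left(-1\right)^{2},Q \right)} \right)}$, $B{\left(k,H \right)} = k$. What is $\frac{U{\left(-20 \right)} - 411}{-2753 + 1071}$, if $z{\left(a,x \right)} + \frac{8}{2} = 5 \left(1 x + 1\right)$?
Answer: $\frac{465}{1682} \approx 0.27646$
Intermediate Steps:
$z{\left(a,x \right)} = 1 + 5 x$ ($z{\left(a,x \right)} = -4 + 5 \left(1 x + 1\right) = -4 + 5 \left(x + 1\right) = -4 + 5 \left(1 + x\right) = -4 + \left(5 + 5 x\right) = 1 + 5 x$)
$U{\left(Q \right)} = -54$ ($U{\left(Q \right)} = \left(-6\right) 9 = -54$)
$\frac{U{\left(-20 \right)} - 411}{-2753 + 1071} = \frac{-54 - 411}{-2753 + 1071} = - \frac{465}{-1682} = \left(-465\right) \left(- \frac{1}{1682}\right) = \frac{465}{1682}$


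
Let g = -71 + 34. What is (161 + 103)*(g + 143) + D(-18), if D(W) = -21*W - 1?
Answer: 28361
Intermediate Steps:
g = -37
D(W) = -1 - 21*W
(161 + 103)*(g + 143) + D(-18) = (161 + 103)*(-37 + 143) + (-1 - 21*(-18)) = 264*106 + (-1 + 378) = 27984 + 377 = 28361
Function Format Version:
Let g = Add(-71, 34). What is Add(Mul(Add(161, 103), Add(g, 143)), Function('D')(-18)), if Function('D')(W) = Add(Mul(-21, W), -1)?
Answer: 28361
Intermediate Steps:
g = -37
Function('D')(W) = Add(-1, Mul(-21, W))
Add(Mul(Add(161, 103), Add(g, 143)), Function('D')(-18)) = Add(Mul(Add(161, 103), Add(-37, 143)), Add(-1, Mul(-21, -18))) = Add(Mul(264, 106), Add(-1, 378)) = Add(27984, 377) = 28361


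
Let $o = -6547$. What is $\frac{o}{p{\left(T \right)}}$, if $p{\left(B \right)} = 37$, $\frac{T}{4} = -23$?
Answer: $- \frac{6547}{37} \approx -176.95$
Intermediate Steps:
$T = -92$ ($T = 4 \left(-23\right) = -92$)
$\frac{o}{p{\left(T \right)}} = - \frac{6547}{37}$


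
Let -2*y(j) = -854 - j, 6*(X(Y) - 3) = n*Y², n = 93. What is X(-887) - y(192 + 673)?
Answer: 12194063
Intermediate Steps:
X(Y) = 3 + 31*Y²/2 (X(Y) = 3 + (93*Y²)/6 = 3 + 31*Y²/2)
y(j) = 427 + j/2 (y(j) = -(-854 - j)/2 = 427 + j/2)
X(-887) - y(192 + 673) = (3 + (31/2)*(-887)²) - (427 + (192 + 673)/2) = (3 + (31/2)*786769) - (427 + (½)*865) = (3 + 24389839/2) - (427 + 865/2) = 24389845/2 - 1*1719/2 = 24389845/2 - 1719/2 = 12194063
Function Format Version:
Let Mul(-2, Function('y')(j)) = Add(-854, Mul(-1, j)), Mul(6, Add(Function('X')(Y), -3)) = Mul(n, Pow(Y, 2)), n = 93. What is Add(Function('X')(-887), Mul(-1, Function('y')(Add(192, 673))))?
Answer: 12194063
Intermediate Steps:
Function('X')(Y) = Add(3, Mul(Rational(31, 2), Pow(Y, 2))) (Function('X')(Y) = Add(3, Mul(Rational(1, 6), Mul(93, Pow(Y, 2)))) = Add(3, Mul(Rational(31, 2), Pow(Y, 2))))
Function('y')(j) = Add(427, Mul(Rational(1, 2), j)) (Function('y')(j) = Mul(Rational(-1, 2), Add(-854, Mul(-1, j))) = Add(427, Mul(Rational(1, 2), j)))
Add(Function('X')(-887), Mul(-1, Function('y')(Add(192, 673)))) = Add(Add(3, Mul(Rational(31, 2), Pow(-887, 2))), Mul(-1, Add(427, Mul(Rational(1, 2), Add(192, 673))))) = Add(Add(3, Mul(Rational(31, 2), 786769)), Mul(-1, Add(427, Mul(Rational(1, 2), 865)))) = Add(Add(3, Rational(24389839, 2)), Mul(-1, Add(427, Rational(865, 2)))) = Add(Rational(24389845, 2), Mul(-1, Rational(1719, 2))) = Add(Rational(24389845, 2), Rational(-1719, 2)) = 12194063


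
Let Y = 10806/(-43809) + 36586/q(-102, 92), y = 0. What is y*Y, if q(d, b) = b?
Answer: 0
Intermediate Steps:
Y = 266966987/671738 (Y = 10806/(-43809) + 36586/92 = 10806*(-1/43809) + 36586*(1/92) = -3602/14603 + 18293/46 = 266966987/671738 ≈ 397.43)
y*Y = 0*(266966987/671738) = 0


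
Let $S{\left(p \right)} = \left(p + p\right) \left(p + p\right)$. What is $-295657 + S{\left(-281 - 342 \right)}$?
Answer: $1256859$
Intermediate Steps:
$S{\left(p \right)} = 4 p^{2}$ ($S{\left(p \right)} = 2 p 2 p = 4 p^{2}$)
$-295657 + S{\left(-281 - 342 \right)} = -295657 + 4 \left(-281 - 342\right)^{2} = -295657 + 4 \left(-623\right)^{2} = -295657 + 4 \cdot 388129 = -295657 + 1552516 = 1256859$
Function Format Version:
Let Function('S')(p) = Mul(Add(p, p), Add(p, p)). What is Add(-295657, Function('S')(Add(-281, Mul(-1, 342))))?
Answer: 1256859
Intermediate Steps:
Function('S')(p) = Mul(4, Pow(p, 2)) (Function('S')(p) = Mul(Mul(2, p), Mul(2, p)) = Mul(4, Pow(p, 2)))
Add(-295657, Function('S')(Add(-281, Mul(-1, 342)))) = Add(-295657, Mul(4, Pow(Add(-281, Mul(-1, 342)), 2))) = Add(-295657, Mul(4, Pow(Add(-281, -342), 2))) = Add(-295657, Mul(4, Pow(-623, 2))) = Add(-295657, Mul(4, 388129)) = Add(-295657, 1552516) = 1256859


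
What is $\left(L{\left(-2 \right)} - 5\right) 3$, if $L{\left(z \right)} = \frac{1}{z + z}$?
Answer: $- \frac{63}{4} \approx -15.75$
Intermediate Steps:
$L{\left(z \right)} = \frac{1}{2 z}$
$\left(L{\left(-2 \right)} - 5\right) 3 = \left(\frac{1}{2 \left(-2\right)} - 5\right) 3 = \left(\frac{1}{2} \left(- \frac{1}{2}\right) - 5\right) 3 = \left(- \frac{1}{4} - 5\right) 3 = \left(- \frac{21}{4}\right) 3 = - \frac{63}{4}$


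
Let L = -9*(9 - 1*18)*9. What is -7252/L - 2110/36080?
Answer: -26319035/2630232 ≈ -10.006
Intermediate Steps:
L = 729 (L = -9*(9 - 18)*9 = -9*(-9)*9 = 81*9 = 729)
-7252/L - 2110/36080 = -7252/729 - 2110/36080 = -7252*1/729 - 2110*1/36080 = -7252/729 - 211/3608 = -26319035/2630232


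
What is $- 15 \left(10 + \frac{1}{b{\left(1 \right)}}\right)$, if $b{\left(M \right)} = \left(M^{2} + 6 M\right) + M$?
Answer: $- \frac{1215}{8} \approx -151.88$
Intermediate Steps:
$b{\left(M \right)} = M^{2} + 7 M$
$- 15 \left(10 + \frac{1}{b{\left(1 \right)}}\right) = - 15 \left(10 + \frac{1}{1 \left(7 + 1\right)}\right) = - 15 \left(10 + \frac{1}{1 \cdot 8}\right) = - 15 \left(10 + \frac{1}{8}\right) = \left(-15\right) \frac{81}{8} = - \frac{1215}{8}$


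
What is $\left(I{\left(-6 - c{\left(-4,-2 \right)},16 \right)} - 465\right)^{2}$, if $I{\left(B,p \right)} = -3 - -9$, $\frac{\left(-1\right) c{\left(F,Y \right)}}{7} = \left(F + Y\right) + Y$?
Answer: $210681$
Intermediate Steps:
$c{\left(F,Y \right)} = - 14 Y - 7 F$ ($c{\left(F,Y \right)} = - 7 \left(\left(F + Y\right) + Y\right) = - 7 \left(F + 2 Y\right) = - 14 Y - 7 F$)
$I{\left(B,p \right)} = 6$ ($I{\left(B,p \right)} = -3 + 9 = 6$)
$\left(I{\left(-6 - c{\left(-4,-2 \right)},16 \right)} - 465\right)^{2} = \left(6 - 465\right)^{2} = \left(-459\right)^{2} = 210681$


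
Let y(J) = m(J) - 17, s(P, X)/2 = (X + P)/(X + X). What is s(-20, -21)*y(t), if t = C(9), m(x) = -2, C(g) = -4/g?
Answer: -779/21 ≈ -37.095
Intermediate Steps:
t = -4/9 ≈ -0.44444
s(P, X) = (P + X)/X (s(P, X) = 2*((X + P)/(X + X)) = 2*((P + X)/((2*X))) = 2*((P + X)*(1/(2*X))) = 2*((P + X)/(2*X)) = (P + X)/X)
y(J) = -19 (y(J) = -2 - 17 = -19)
s(-20, -21)*y(t) = ((-20 - 21)/(-21))*(-19) = -1/21*(-41)*(-19) = (41/21)*(-19) = -779/21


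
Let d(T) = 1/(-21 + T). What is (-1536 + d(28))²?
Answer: 115584001/49 ≈ 2.3589e+6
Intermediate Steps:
(-1536 + d(28))² = (-1536 + 1/(-21 + 28))² = (-1536 + 1/7)² = (-1536 + ⅐)² = (-10751/7)² = 115584001/49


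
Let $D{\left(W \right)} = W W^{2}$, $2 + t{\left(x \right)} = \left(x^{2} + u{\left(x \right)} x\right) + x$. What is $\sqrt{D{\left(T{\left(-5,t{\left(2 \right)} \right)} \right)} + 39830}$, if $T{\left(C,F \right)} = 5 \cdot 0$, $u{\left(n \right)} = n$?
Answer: $\sqrt{39830} \approx 199.57$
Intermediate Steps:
$t{\left(x \right)} = -2 + x + 2 x^{2}$ ($t{\left(x \right)} = -2 + \left(\left(x^{2} + x x\right) + x\right) = -2 + \left(\left(x^{2} + x^{2}\right) + x\right) = -2 + \left(2 x^{2} + x\right) = -2 + \left(x + 2 x^{2}\right) = -2 + x + 2 x^{2}$)
$T{\left(C,F \right)} = 0$
$D{\left(W \right)} = W^{3}$
$\sqrt{D{\left(T{\left(-5,t{\left(2 \right)} \right)} \right)} + 39830} = \sqrt{0^{3} + 39830} = \sqrt{0 + 39830} = \sqrt{39830}$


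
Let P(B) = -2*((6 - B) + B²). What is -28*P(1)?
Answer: 336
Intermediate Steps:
P(B) = -12 - 2*B² + 2*B (P(B) = -2*(6 + B² - B) = -12 - 2*B² + 2*B)
-28*P(1) = -28*(-12 - 2*1² + 2*1) = -28*(-12 - 2*1 + 2) = -28*(-12 - 2 + 2) = -28*(-12) = 336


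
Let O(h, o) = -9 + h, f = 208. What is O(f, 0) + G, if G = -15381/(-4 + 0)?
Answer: 16177/4 ≈ 4044.3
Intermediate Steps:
G = 15381/4 (G = -15381/(-4) = -15381*(-1/4) = 15381/4 ≈ 3845.3)
O(f, 0) + G = (-9 + 208) + 15381/4 = 199 + 15381/4 = 16177/4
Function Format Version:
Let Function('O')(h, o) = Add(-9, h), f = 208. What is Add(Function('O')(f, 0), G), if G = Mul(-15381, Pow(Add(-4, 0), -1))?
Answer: Rational(16177, 4) ≈ 4044.3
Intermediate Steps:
G = Rational(15381, 4) (G = Mul(-15381, Pow(-4, -1)) = Mul(-15381, Rational(-1, 4)) = Rational(15381, 4) ≈ 3845.3)
Add(Function('O')(f, 0), G) = Add(Add(-9, 208), Rational(15381, 4)) = Add(199, Rational(15381, 4)) = Rational(16177, 4)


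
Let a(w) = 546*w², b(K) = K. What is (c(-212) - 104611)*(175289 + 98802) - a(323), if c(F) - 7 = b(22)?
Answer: -28721948596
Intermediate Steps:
c(F) = 29 (c(F) = 7 + 22 = 29)
(c(-212) - 104611)*(175289 + 98802) - a(323) = (29 - 104611)*(175289 + 98802) - 546*323² = -104582*274091 - 546*104329 = -28664984962 - 1*56963634 = -28664984962 - 56963634 = -28721948596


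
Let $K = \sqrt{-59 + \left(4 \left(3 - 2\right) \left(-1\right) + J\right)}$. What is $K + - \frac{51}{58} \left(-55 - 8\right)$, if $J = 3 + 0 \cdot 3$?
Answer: $\frac{3213}{58} + 2 i \sqrt{15} \approx 55.397 + 7.746 i$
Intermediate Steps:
$J = 3$ ($J = 3 + 0 = 3$)
$K = 2 i \sqrt{15}$ ($K = \sqrt{-59 + \left(4 \left(3 - 2\right) \left(-1\right) + 3\right)} = \sqrt{-59 + \left(4 \cdot 1 \left(-1\right) + 3\right)} = \sqrt{-59 + \left(4 \left(-1\right) + 3\right)} = \sqrt{-59 + \left(-4 + 3\right)} = \sqrt{-59 - 1} = \sqrt{-60} = 2 i \sqrt{15} \approx 7.746 i$)
$K + - \frac{51}{58} \left(-55 - 8\right) = 2 i \sqrt{15} + - \frac{51}{58} \left(-55 - 8\right) = 2 i \sqrt{15} + \left(-51\right) \frac{1}{58} \left(-63\right) = 2 i \sqrt{15} - - \frac{3213}{58} = 2 i \sqrt{15} + \frac{3213}{58} = \frac{3213}{58} + 2 i \sqrt{15}$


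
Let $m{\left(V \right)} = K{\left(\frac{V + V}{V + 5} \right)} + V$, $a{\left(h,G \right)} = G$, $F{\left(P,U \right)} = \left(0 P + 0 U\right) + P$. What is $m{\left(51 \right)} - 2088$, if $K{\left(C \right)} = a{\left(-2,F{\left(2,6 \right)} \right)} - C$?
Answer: $- \frac{57031}{28} \approx -2036.8$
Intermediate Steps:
$F{\left(P,U \right)} = P$ ($F{\left(P,U \right)} = \left(0 + 0\right) + P = 0 + P = P$)
$K{\left(C \right)} = 2 - C$
$m{\left(V \right)} = 2 + V - \frac{2 V}{5 + V}$ ($m{\left(V \right)} = \left(2 - \frac{V + V}{V + 5}\right) + V = \left(2 - \frac{2 V}{5 + V}\right) + V = 2 + V - \frac{2 V}{5 + V}$)
$m{\left(51 \right)} - 2088 = \frac{10 + 51^{2} + 5 \cdot 51}{5 + 51} - 2088 = \frac{10 + 2601 + 255}{56} - 2088 = \frac{1}{56} \cdot 2866 - 2088 = \frac{1433}{28} - 2088 = - \frac{57031}{28}$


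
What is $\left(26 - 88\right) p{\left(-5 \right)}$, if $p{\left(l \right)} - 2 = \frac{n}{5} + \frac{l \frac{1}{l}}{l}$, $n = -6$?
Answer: $- \frac{186}{5} \approx -37.2$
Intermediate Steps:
$p{\left(l \right)} = \frac{4}{5} + \frac{1}{l}$ ($p{\left(l \right)} = 2 + \left(- \frac{6}{5} + \frac{l \frac{1}{l}}{l}\right) = 2 + \left(\left(-6\right) \frac{1}{5} + 1 \frac{1}{l}\right) = 2 - \left(\frac{6}{5} - \frac{1}{l}\right) = \frac{4}{5} + \frac{1}{l}$)
$\left(26 - 88\right) p{\left(-5 \right)} = \left(26 - 88\right) \left(\frac{4}{5} + \frac{1}{-5}\right) = - 62 \left(\frac{4}{5} - \frac{1}{5}\right) = \left(-62\right) \frac{3}{5} = - \frac{186}{5}$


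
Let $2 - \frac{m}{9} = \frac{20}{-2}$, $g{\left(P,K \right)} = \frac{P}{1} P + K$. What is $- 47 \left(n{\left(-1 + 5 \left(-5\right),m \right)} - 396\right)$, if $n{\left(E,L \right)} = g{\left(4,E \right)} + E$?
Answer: $20304$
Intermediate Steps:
$g{\left(P,K \right)} = K + P^{2}$ ($g{\left(P,K \right)} = P 1 P + K = P P + K = P^{2} + K = K + P^{2}$)
$m = 108$ ($m = 18 - 9 \frac{20}{-2} = 18 - 9 \cdot 20 \left(- \frac{1}{2}\right) = 18 - -90 = 18 + 90 = 108$)
$n{\left(E,L \right)} = 16 + 2 E$ ($n{\left(E,L \right)} = \left(E + 4^{2}\right) + E = \left(E + 16\right) + E = \left(16 + E\right) + E = 16 + 2 E$)
$- 47 \left(n{\left(-1 + 5 \left(-5\right),m \right)} - 396\right) = - 47 \left(\left(16 + 2 \left(-1 + 5 \left(-5\right)\right)\right) - 396\right) = - 47 \left(\left(16 + 2 \left(-1 - 25\right)\right) - 396\right) = - 47 \left(\left(16 + 2 \left(-26\right)\right) - 396\right) = - 47 \left(\left(16 - 52\right) - 396\right) = - 47 \left(-36 - 396\right) = \left(-47\right) \left(-432\right) = 20304$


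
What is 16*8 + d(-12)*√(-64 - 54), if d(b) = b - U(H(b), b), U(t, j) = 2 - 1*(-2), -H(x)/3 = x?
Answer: 128 - 16*I*√118 ≈ 128.0 - 173.8*I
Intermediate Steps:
H(x) = -3*x
U(t, j) = 4 (U(t, j) = 2 + 2 = 4)
d(b) = -4 + b (d(b) = b - 1*4 = b - 4 = -4 + b)
16*8 + d(-12)*√(-64 - 54) = 16*8 + (-4 - 12)*√(-64 - 54) = 128 - 16*I*√118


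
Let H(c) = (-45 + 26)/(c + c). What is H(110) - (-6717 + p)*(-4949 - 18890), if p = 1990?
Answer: -24791129679/220 ≈ -1.1269e+8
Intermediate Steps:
H(c) = -19/(2*c) (H(c) = -19*1/(2*c) = -19/(2*c))
H(110) - (-6717 + p)*(-4949 - 18890) = -19/2/110 - (-6717 + 1990)*(-4949 - 18890) = -19/2*1/110 - (-4727)*(-23839) = -19/220 - 1*112686953 = -19/220 - 112686953 = -24791129679/220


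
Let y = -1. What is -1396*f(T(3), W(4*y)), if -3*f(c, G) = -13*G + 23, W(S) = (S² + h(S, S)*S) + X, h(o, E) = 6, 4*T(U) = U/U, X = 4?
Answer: 34900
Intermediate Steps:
T(U) = ¼ (T(U) = (U/U)/4 = (¼)*1 = ¼)
W(S) = 4 + S² + 6*S (W(S) = (S² + 6*S) + 4 = 4 + S² + 6*S)
f(c, G) = -23/3 + 13*G/3 (f(c, G) = -(-13*G + 23)/3 = -(23 - 13*G)/3 = -23/3 + 13*G/3)
-1396*f(T(3), W(4*y)) = -1396*(-23/3 + 13*(4 + (4*(-1))² + 6*(4*(-1)))/3) = -1396*(-23/3 + 13*(4 + (-4)² + 6*(-4))/3) = -1396*(-23/3 + 13*(4 + 16 - 24)/3) = -1396*(-23/3 + (13/3)*(-4)) = -1396*(-23/3 - 52/3) = -1396*(-25) = 34900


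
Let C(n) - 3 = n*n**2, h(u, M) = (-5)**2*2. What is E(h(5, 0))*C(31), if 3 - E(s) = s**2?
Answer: -74395618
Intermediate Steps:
h(u, M) = 50 (h(u, M) = 25*2 = 50)
E(s) = 3 - s**2
C(n) = 3 + n**3 (C(n) = 3 + n*n**2 = 3 + n**3)
E(h(5, 0))*C(31) = (3 - 1*50**2)*(3 + 31**3) = (3 - 1*2500)*(3 + 29791) = (3 - 2500)*29794 = -2497*29794 = -74395618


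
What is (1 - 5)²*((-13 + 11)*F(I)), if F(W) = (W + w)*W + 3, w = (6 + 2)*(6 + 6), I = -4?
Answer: 11680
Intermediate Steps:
w = 96 (w = 8*12 = 96)
F(W) = 3 + W*(96 + W) (F(W) = (W + 96)*W + 3 = (96 + W)*W + 3 = W*(96 + W) + 3 = 3 + W*(96 + W))
(1 - 5)²*((-13 + 11)*F(I)) = (1 - 5)²*((-13 + 11)*(3 + (-4)² + 96*(-4))) = (-4)²*(-2*(3 + 16 - 384)) = 16*(-2*(-365)) = 16*730 = 11680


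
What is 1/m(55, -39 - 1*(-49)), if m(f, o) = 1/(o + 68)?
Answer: 78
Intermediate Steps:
m(f, o) = 1/(68 + o)
1/m(55, -39 - 1*(-49)) = 1/(1/(68 + (-39 - 1*(-49)))) = 1/(1/(68 + (-39 + 49))) = 1/(1/(68 + 10)) = 1/(1/78) = 78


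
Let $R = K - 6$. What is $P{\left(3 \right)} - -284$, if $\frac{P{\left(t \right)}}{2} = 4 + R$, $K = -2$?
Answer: $276$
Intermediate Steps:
$R = -8$ ($R = -2 - 6 = -8$)
$P{\left(t \right)} = -8$ ($P{\left(t \right)} = 2 \left(4 - 8\right) = 2 \left(-4\right) = -8$)
$P{\left(3 \right)} - -284 = -8 - -284 = -8 + 284 = 276$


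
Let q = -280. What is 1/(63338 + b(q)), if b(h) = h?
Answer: 1/63058 ≈ 1.5858e-5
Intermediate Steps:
1/(63338 + b(q)) = 1/(63338 - 280) = 1/63058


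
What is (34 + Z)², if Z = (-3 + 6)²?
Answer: 1849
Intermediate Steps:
Z = 9 (Z = 3² = 9)
(34 + Z)² = (34 + 9)² = 43² = 1849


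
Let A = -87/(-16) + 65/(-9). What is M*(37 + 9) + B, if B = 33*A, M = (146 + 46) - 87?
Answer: 229013/48 ≈ 4771.1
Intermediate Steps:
A = -257/144 (A = -87*(-1/16) + 65*(-1/9) = 87/16 - 65/9 = -257/144 ≈ -1.7847)
M = 105 (M = 192 - 87 = 105)
B = -2827/48 (B = 33*(-257/144) = -2827/48 ≈ -58.896)
M*(37 + 9) + B = 105*(37 + 9) - 2827/48 = 105*46 - 2827/48 = 4830 - 2827/48 = 229013/48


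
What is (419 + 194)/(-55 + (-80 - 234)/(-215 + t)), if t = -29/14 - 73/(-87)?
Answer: -161446423/14102953 ≈ -11.448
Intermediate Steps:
t = -1501/1218 (t = -29*1/14 - 73*(-1/87) = -29/14 + 73/87 = -1501/1218 ≈ -1.2323)
(419 + 194)/(-55 + (-80 - 234)/(-215 + t)) = (419 + 194)/(-55 + (-80 - 234)/(-215 - 1501/1218)) = 613/(-55 - 314/(-263371/1218)) = 613/(-55 - 314*(-1218/263371)) = 613/(-55 + 382452/263371) = 613/(-14102953/263371) = 613*(-263371/14102953) = -161446423/14102953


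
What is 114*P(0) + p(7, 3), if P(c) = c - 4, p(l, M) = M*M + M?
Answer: -444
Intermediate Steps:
p(l, M) = M + M² (p(l, M) = M² + M = M + M²)
P(c) = -4 + c
114*P(0) + p(7, 3) = 114*(-4 + 0) + 3*(1 + 3) = 114*(-4) + 3*4 = -456 + 12 = -444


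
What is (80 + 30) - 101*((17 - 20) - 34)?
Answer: 3847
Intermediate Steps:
(80 + 30) - 101*((17 - 20) - 34) = 110 - 101*(-3 - 34) = 110 - 101*(-37) = 110 + 3737 = 3847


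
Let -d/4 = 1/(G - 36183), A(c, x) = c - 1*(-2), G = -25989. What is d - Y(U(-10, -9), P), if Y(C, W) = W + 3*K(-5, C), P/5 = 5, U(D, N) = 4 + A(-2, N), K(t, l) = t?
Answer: -155429/15543 ≈ -9.9999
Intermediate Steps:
A(c, x) = 2 + c (A(c, x) = c + 2 = 2 + c)
U(D, N) = 4 (U(D, N) = 4 + (2 - 2) = 4 + 0 = 4)
P = 25 (P = 5*5 = 25)
Y(C, W) = -15 + W (Y(C, W) = W + 3*(-5) = W - 15 = -15 + W)
d = 1/15543 (d = -4/(-25989 - 36183) = -4/(-62172) = -4*(-1/62172) = 1/15543 ≈ 6.4338e-5)
d - Y(U(-10, -9), P) = 1/15543 - (-15 + 25) = 1/15543 - 1*10 = 1/15543 - 10 = -155429/15543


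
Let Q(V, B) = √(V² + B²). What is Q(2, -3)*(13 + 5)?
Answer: 18*√13 ≈ 64.900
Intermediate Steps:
Q(V, B) = √(B² + V²)
Q(2, -3)*(13 + 5) = √((-3)² + 2²)*(13 + 5) = √(9 + 4)*18 = √13*18 = 18*√13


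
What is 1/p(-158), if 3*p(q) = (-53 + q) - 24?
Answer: -3/235 ≈ -0.012766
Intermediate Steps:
p(q) = -77/3 + q/3 (p(q) = ((-53 + q) - 24)/3 = (-77 + q)/3 = -77/3 + q/3)
1/p(-158) = 1/(-77/3 + (1/3)*(-158)) = 1/(-77/3 - 158/3) = 1/(-235/3) = -3/235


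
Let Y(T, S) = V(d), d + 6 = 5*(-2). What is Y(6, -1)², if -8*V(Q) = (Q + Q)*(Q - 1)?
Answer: 4624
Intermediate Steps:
d = -16 (d = -6 + 5*(-2) = -6 - 10 = -16)
V(Q) = -Q*(-1 + Q)/4 (V(Q) = -(Q + Q)*(Q - 1)/8 = -2*Q*(-1 + Q)/8 = -Q*(-1 + Q)/4)
Y(T, S) = -68 (Y(T, S) = (¼)*(-16)*(1 - 1*(-16)) = (¼)*(-16)*(1 + 16) = (¼)*(-16)*17 = -68)
Y(6, -1)² = (-68)² = 4624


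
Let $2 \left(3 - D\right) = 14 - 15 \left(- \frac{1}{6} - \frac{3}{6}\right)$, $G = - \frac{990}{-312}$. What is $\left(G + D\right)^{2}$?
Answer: $\frac{91809}{2704} \approx 33.953$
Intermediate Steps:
$G = \frac{165}{52}$ ($G = \left(-990\right) \left(- \frac{1}{312}\right) = \frac{165}{52} \approx 3.1731$)
$D = -9$ ($D = 3 - \frac{14 - 15 \left(- \frac{1}{6} - \frac{3}{6}\right)}{2} = 3 - \frac{14 - 15 \left(\left(-1\right) \frac{1}{6} - \frac{1}{2}\right)}{2} = 3 - \frac{14 - 15 \left(- \frac{1}{6} - \frac{1}{2}\right)}{2} = 3 - \frac{14 - -10}{2} = 3 - \frac{14 + 10}{2} = 3 - 12 = -9$)
$\left(G + D\right)^{2} = \left(\frac{165}{52} - 9\right)^{2} = \left(- \frac{303}{52}\right)^{2} = \frac{91809}{2704}$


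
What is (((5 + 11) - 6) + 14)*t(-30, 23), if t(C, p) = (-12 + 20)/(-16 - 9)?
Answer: -192/25 ≈ -7.6800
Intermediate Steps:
t(C, p) = -8/25 (t(C, p) = 8/(-25) = 8*(-1/25) = -8/25)
(((5 + 11) - 6) + 14)*t(-30, 23) = (((5 + 11) - 6) + 14)*(-8/25) = ((16 - 6) + 14)*(-8/25) = (10 + 14)*(-8/25) = 24*(-8/25) = -192/25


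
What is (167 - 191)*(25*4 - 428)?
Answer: 7872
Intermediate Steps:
(167 - 191)*(25*4 - 428) = -24*(100 - 428) = -24*(-328) = 7872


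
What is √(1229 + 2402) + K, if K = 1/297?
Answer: 1/297 + √3631 ≈ 60.261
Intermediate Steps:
K = 1/297 ≈ 0.0033670
√(1229 + 2402) + K = √(1229 + 2402) + 1/297 = √3631 + 1/297 = 1/297 + √3631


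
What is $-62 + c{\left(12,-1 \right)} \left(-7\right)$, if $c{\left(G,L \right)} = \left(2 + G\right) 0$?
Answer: $-62$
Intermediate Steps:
$c{\left(G,L \right)} = 0$
$-62 + c{\left(12,-1 \right)} \left(-7\right) = -62 + 0 \left(-7\right) = -62 + 0 = -62$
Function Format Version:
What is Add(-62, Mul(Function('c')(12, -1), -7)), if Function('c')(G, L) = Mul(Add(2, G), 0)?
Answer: -62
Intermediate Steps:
Function('c')(G, L) = 0
Add(-62, Mul(Function('c')(12, -1), -7)) = Add(-62, Mul(0, -7)) = Add(-62, 0) = -62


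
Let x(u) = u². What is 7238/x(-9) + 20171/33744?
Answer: 81957641/911088 ≈ 89.956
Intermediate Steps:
7238/x(-9) + 20171/33744 = 7238/((-9)²) + 20171/33744 = 7238/81 + 20171*(1/33744) = 7238*(1/81) + 20171/33744 = 7238/81 + 20171/33744 = 81957641/911088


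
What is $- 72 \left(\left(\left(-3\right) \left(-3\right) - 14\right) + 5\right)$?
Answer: $0$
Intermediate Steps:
$- 72 \left(\left(\left(-3\right) \left(-3\right) - 14\right) + 5\right) = - 72 \left(\left(9 - 14\right) + 5\right) = - 72 \left(-5 + 5\right) = \left(-72\right) 0 = 0$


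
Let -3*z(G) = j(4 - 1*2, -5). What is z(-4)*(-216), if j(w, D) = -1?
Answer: -72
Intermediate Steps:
z(G) = ⅓ (z(G) = -⅓*(-1) = ⅓)
z(-4)*(-216) = (⅓)*(-216) = -72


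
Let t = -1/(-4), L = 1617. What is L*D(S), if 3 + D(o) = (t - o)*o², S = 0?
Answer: -4851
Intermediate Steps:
t = ¼ (t = -1*(-¼) = ¼ ≈ 0.25000)
D(o) = -3 + o²*(¼ - o) (D(o) = -3 + (¼ - o)*o² = -3 + o²*(¼ - o))
L*D(S) = 1617*(-3 - 1*0³ + (¼)*0²) = 1617*(-3 - 1*0 + (¼)*0) = 1617*(-3 + 0 + 0) = 1617*(-3) = -4851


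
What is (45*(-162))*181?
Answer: -1319490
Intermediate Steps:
(45*(-162))*181 = -7290*181 = -1319490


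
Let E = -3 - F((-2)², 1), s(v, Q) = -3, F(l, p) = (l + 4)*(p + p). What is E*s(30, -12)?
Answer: 57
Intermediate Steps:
F(l, p) = 2*p*(4 + l) (F(l, p) = (4 + l)*(2*p) = 2*p*(4 + l))
E = -19 (E = -3 - 2*(4 + (-2)²) = -3 - 2*(4 + 4) = -3 - 2*8 = -3 - 1*16 = -3 - 16 = -19)
E*s(30, -12) = -19*(-3) = 57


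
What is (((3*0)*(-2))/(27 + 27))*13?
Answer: 0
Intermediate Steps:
(((3*0)*(-2))/(27 + 27))*13 = ((0*(-2))/54)*13 = (0*(1/54))*13 = 0*13 = 0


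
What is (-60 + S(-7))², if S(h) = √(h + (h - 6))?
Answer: 3580 - 240*I*√5 ≈ 3580.0 - 536.66*I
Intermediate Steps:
S(h) = √(-6 + 2*h) (S(h) = √(h + (-6 + h)) = √(-6 + 2*h))
(-60 + S(-7))² = (-60 + √(-6 + 2*(-7)))² = (-60 + √(-6 - 14))² = (-60 + √(-20))² = (-60 + 2*I*√5)²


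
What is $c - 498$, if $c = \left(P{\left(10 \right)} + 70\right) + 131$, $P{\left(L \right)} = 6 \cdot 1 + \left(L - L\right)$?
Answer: $-291$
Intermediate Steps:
$P{\left(L \right)} = 6$ ($P{\left(L \right)} = 6 + 0 = 6$)
$c = 207$ ($c = \left(6 + 70\right) + 131 = 76 + 131 = 207$)
$c - 498 = 207 - 498 = -291$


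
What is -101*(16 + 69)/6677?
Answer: -8585/6677 ≈ -1.2858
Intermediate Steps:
-101*(16 + 69)/6677 = -101*85*(1/6677) = -8585*1/6677 = -8585/6677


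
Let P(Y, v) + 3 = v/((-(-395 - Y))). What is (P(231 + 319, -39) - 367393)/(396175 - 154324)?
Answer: -115729753/76183065 ≈ -1.5191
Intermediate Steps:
P(Y, v) = -3 + v/(395 + Y) (P(Y, v) = -3 + v/((-(-395 - Y))) = -3 + v/(395 + Y))
(P(231 + 319, -39) - 367393)/(396175 - 154324) = ((-1185 - 39 - 3*(231 + 319))/(395 + (231 + 319)) - 367393)/(396175 - 154324) = ((-1185 - 39 - 3*550)/(395 + 550) - 367393)/241851 = ((-1185 - 39 - 1650)/945 - 367393)*(1/241851) = ((1/945)*(-2874) - 367393)*(1/241851) = (-958/315 - 367393)*(1/241851) = -115729753/315*1/241851 = -115729753/76183065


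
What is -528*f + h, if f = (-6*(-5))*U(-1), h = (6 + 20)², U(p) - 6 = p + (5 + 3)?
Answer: -205244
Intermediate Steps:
U(p) = 14 + p (U(p) = 6 + (p + (5 + 3)) = 6 + (p + 8) = 6 + (8 + p) = 14 + p)
h = 676 (h = 26² = 676)
f = 390 (f = (-6*(-5))*(14 - 1) = 30*13 = 390)
-528*f + h = -528*390 + 676 = -205920 + 676 = -205244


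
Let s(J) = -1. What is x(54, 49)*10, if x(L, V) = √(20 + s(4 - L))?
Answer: 10*√19 ≈ 43.589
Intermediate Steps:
x(L, V) = √19 (x(L, V) = √(20 - 1) = √19)
x(54, 49)*10 = √19*10 = 10*√19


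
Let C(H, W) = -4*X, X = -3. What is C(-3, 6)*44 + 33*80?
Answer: 3168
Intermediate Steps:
C(H, W) = 12 (C(H, W) = -4*(-3) = 12)
C(-3, 6)*44 + 33*80 = 12*44 + 33*80 = 528 + 2640 = 3168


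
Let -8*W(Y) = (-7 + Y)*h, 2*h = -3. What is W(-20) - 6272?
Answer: -100433/16 ≈ -6277.1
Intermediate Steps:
h = -3/2 (h = (½)*(-3) = -3/2 ≈ -1.5000)
W(Y) = -21/16 + 3*Y/16 (W(Y) = -(-7 + Y)*(-3)/(8*2) = -(21/2 - 3*Y/2)/8 = -21/16 + 3*Y/16)
W(-20) - 6272 = (-21/16 + (3/16)*(-20)) - 6272 = (-21/16 - 15/4) - 6272 = -81/16 - 6272 = -100433/16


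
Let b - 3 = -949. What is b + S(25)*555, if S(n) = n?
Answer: 12929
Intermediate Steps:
b = -946 (b = 3 - 949 = -946)
b + S(25)*555 = -946 + 25*555 = -946 + 13875 = 12929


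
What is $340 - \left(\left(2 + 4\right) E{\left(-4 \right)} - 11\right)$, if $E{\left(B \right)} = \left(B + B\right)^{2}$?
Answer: $-33$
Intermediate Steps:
$E{\left(B \right)} = 4 B^{2}$ ($E{\left(B \right)} = \left(2 B\right)^{2} = 4 B^{2}$)
$340 - \left(\left(2 + 4\right) E{\left(-4 \right)} - 11\right) = 340 - \left(\left(2 + 4\right) 4 \left(-4\right)^{2} - 11\right) = 340 - \left(6 \cdot 4 \cdot 16 - 11\right) = 340 - \left(6 \cdot 64 - 11\right) = 340 - \left(384 - 11\right) = 340 - 373 = -33$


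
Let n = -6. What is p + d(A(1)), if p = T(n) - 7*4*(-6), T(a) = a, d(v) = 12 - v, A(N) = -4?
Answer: 178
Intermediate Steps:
p = 162 (p = -6 - 7*4*(-6) = -6 - 28*(-6) = -6 - 1*(-168) = -6 + 168 = 162)
p + d(A(1)) = 162 + (12 - 1*(-4)) = 162 + (12 + 4) = 162 + 16 = 178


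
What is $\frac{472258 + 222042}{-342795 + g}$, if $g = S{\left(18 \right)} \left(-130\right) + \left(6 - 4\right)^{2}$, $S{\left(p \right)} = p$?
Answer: $- \frac{694300}{345131} \approx -2.0117$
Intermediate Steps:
$g = -2336$ ($g = 18 \left(-130\right) + \left(6 - 4\right)^{2} = -2340 + 2^{2} = -2340 + 4 = -2336$)
$\frac{472258 + 222042}{-342795 + g} = \frac{472258 + 222042}{-342795 - 2336} = \frac{694300}{-345131} = 694300 \left(- \frac{1}{345131}\right) = - \frac{694300}{345131}$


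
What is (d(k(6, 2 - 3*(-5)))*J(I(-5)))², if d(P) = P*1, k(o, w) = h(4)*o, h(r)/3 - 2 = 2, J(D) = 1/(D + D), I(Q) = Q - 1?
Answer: 36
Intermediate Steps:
I(Q) = -1 + Q
J(D) = 1/(2*D)
h(r) = 12 (h(r) = 6 + 3*2 = 6 + 6 = 12)
k(o, w) = 12*o
d(P) = P
(d(k(6, 2 - 3*(-5)))*J(I(-5)))² = ((12*6)*(1/(2*(-1 - 5))))² = (72*((½)/(-6)))² = (72*((½)*(-⅙)))² = (72*(-1/12))² = (-6)² = 36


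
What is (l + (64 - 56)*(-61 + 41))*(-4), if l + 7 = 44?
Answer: 492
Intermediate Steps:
l = 37 (l = -7 + 44 = 37)
(l + (64 - 56)*(-61 + 41))*(-4) = (37 + (64 - 56)*(-61 + 41))*(-4) = (37 + 8*(-20))*(-4) = (37 - 160)*(-4) = -123*(-4) = 492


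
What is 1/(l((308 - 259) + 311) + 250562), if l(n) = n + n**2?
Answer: 1/380522 ≈ 2.6280e-6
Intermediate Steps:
1/(l((308 - 259) + 311) + 250562) = 1/(((308 - 259) + 311)*(1 + ((308 - 259) + 311)) + 250562) = 1/((49 + 311)*(1 + (49 + 311)) + 250562) = 1/(360*(1 + 360) + 250562) = 1/(360*361 + 250562) = 1/(129960 + 250562) = 1/380522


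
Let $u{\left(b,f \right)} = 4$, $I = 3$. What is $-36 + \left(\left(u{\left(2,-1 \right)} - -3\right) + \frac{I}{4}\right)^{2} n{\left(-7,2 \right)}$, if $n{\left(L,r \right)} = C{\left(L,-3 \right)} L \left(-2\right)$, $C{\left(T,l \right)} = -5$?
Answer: $- \frac{33923}{8} \approx -4240.4$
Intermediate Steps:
$n{\left(L,r \right)} = 10 L$ ($n{\left(L,r \right)} = - 5 L \left(-2\right) = 10 L$)
$-36 + \left(\left(u{\left(2,-1 \right)} - -3\right) + \frac{I}{4}\right)^{2} n{\left(-7,2 \right)} = -36 + \left(\left(4 - -3\right) + \frac{3}{4}\right)^{2} \cdot 10 \left(-7\right) = -36 + \left(\left(4 + 3\right) + 3 \cdot \frac{1}{4}\right)^{2} \left(-70\right) = -36 + \left(7 + \frac{3}{4}\right)^{2} \left(-70\right) = -36 + \left(\frac{31}{4}\right)^{2} \left(-70\right) = -36 + \frac{961}{16} \left(-70\right) = -36 - \frac{33635}{8} = - \frac{33923}{8}$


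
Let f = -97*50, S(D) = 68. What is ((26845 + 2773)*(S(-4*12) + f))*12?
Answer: -1699599312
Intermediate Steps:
f = -4850
((26845 + 2773)*(S(-4*12) + f))*12 = ((26845 + 2773)*(68 - 4850))*12 = (29618*(-4782))*12 = -141633276*12 = -1699599312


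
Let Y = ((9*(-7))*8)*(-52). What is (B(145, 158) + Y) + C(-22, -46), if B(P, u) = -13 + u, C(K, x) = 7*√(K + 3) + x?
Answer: 26307 + 7*I*√19 ≈ 26307.0 + 30.512*I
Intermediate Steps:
Y = 26208 (Y = -63*8*(-52) = -504*(-52) = 26208)
C(K, x) = x + 7*√(3 + K) (C(K, x) = 7*√(3 + K) + x = x + 7*√(3 + K))
(B(145, 158) + Y) + C(-22, -46) = ((-13 + 158) + 26208) + (-46 + 7*√(3 - 22)) = (145 + 26208) + (-46 + 7*√(-19)) = 26353 + (-46 + 7*(I*√19)) = 26353 + (-46 + 7*I*√19) = 26307 + 7*I*√19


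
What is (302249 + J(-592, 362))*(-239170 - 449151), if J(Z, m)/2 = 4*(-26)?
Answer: -207901163161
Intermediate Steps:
J(Z, m) = -208 (J(Z, m) = 2*(4*(-26)) = 2*(-104) = -208)
(302249 + J(-592, 362))*(-239170 - 449151) = (302249 - 208)*(-239170 - 449151) = 302041*(-688321) = -207901163161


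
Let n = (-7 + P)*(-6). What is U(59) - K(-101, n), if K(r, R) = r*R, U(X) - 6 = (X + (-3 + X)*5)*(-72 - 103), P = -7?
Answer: -50835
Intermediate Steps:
U(X) = 2631 - 1050*X (U(X) = 6 + (X + (-3 + X)*5)*(-72 - 103) = 6 + (X + (-15 + 5*X))*(-175) = 6 + (-15 + 6*X)*(-175) = 6 + (2625 - 1050*X) = 2631 - 1050*X)
n = 84 (n = (-7 - 7)*(-6) = -14*(-6) = 84)
K(r, R) = R*r
U(59) - K(-101, n) = (2631 - 1050*59) - 84*(-101) = (2631 - 61950) - 1*(-8484) = -59319 + 8484 = -50835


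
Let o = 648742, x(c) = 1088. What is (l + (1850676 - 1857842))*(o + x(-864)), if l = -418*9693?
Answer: -2637555997200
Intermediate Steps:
l = -4051674
(l + (1850676 - 1857842))*(o + x(-864)) = (-4051674 + (1850676 - 1857842))*(648742 + 1088) = (-4051674 - 7166)*649830 = -4058840*649830 = -2637555997200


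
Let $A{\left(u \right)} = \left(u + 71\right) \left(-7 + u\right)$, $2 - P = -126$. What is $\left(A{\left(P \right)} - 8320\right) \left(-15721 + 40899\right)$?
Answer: $396780102$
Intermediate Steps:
$P = 128$ ($P = 2 - -126 = 2 + 126 = 128$)
$A{\left(u \right)} = \left(-7 + u\right) \left(71 + u\right)$ ($A{\left(u \right)} = \left(71 + u\right) \left(-7 + u\right) = \left(-7 + u\right) \left(71 + u\right)$)
$\left(A{\left(P \right)} - 8320\right) \left(-15721 + 40899\right) = \left(\left(-497 + 128^{2} + 64 \cdot 128\right) - 8320\right) \left(-15721 + 40899\right) = \left(\left(-497 + 16384 + 8192\right) - 8320\right) 25178 = \left(24079 - 8320\right) 25178 = 15759 \cdot 25178 = 396780102$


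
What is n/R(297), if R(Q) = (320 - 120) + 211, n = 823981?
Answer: 823981/411 ≈ 2004.8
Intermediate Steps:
R(Q) = 411 (R(Q) = 200 + 211 = 411)
n/R(297) = 823981/411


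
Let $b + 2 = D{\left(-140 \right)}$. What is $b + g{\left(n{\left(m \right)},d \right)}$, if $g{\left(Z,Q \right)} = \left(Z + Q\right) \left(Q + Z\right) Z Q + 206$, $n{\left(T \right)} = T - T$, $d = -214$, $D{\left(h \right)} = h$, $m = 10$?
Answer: $64$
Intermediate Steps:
$n{\left(T \right)} = 0$
$g{\left(Z,Q \right)} = 206 + Q Z \left(Q + Z\right)^{2}$ ($g{\left(Z,Q \right)} = \left(Q + Z\right) \left(Q + Z\right) Z Q + 206 = \left(Q + Z\right)^{2} Z Q + 206 = Z \left(Q + Z\right)^{2} Q + 206 = Q Z \left(Q + Z\right)^{2} + 206 = 206 + Q Z \left(Q + Z\right)^{2}$)
$b = -142$ ($b = -2 - 140 = -142$)
$b + g{\left(n{\left(m \right)},d \right)} = -142 + \left(206 - 0 \left(-214 + 0\right)^{2}\right) = -142 + \left(206 - 0 \left(-214\right)^{2}\right) = -142 + \left(206 - 0 \cdot 45796\right) = -142 + \left(206 + 0\right) = -142 + 206 = 64$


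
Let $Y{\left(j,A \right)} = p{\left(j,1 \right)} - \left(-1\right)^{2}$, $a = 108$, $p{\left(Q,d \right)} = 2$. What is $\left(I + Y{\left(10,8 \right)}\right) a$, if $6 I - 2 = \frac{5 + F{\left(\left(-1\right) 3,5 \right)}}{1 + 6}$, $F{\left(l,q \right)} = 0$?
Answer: $\frac{1098}{7} \approx 156.86$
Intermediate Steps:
$Y{\left(j,A \right)} = 1$ ($Y{\left(j,A \right)} = 2 - \left(-1\right)^{2} = 2 - 1 = 1$)
$I = \frac{19}{42}$ ($I = \frac{1}{3} + \frac{\frac{1}{1 + 6} \left(5 + 0\right)}{6} = \frac{1}{3} + \frac{\frac{1}{7} \cdot 5}{6} = \frac{1}{3} + \frac{1}{6} \cdot \frac{5}{7} = \frac{1}{3} + \frac{5}{42} = \frac{19}{42} \approx 0.45238$)
$\left(I + Y{\left(10,8 \right)}\right) a = \left(\frac{19}{42} + 1\right) 108 = \frac{61}{42} \cdot 108 = \frac{1098}{7}$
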